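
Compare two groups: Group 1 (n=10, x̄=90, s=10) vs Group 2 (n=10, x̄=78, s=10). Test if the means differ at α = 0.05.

Pooled sp = 10.0. t = 2.683, df = 18. Critical t = ±2.101. Reject H₀.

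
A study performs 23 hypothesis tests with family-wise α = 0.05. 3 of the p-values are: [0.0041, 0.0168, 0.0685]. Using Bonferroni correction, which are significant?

Bonferroni α = 0.05/23 = 0.00217. None of the given p-values are significant.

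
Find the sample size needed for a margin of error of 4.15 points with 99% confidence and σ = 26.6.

n = (z*σ/E)² = (2.576×26.6/4.15)² = 272.6 → n = 273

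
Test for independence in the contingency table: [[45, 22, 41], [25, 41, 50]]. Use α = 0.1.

χ² = 12.064. df = 2, critical = 4.605. Reject H₀. Variables are dependent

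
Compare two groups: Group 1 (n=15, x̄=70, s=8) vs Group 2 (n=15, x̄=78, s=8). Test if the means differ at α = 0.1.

Pooled sp = 8.0. t = -2.739, df = 28. Critical t = ±1.701. Reject H₀.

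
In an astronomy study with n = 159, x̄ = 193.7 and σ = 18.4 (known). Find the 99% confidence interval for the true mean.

CI = x̄ ± z*(σ/√n) = 193.7 ± 2.576(18.4/√159) = 193.7 ± 3.76 = (189.94, 197.46)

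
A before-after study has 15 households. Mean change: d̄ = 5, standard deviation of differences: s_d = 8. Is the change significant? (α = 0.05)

t = d̄/(s_d/√n) = 5/(8/√15) = 2.421. df = 14, critical t = ±2.145. Reject H₀.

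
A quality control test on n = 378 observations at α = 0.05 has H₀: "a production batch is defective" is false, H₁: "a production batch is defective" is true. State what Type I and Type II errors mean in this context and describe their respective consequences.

Type I (false positive): concluding that a production batch is defective when it is not — scrapping a good batch — wasted material and cost for no reason. Type II (false negative): failing to conclude that a production batch is defective when it is — shipping a defective batch — faulty products reach customers. Which is costlier depends on domain priorities and is a judgement call rather than a statistical fact.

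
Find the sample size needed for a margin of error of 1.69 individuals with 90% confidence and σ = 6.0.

n = (z*σ/E)² = (1.645×6.0/1.69)² = 34.1 → n = 35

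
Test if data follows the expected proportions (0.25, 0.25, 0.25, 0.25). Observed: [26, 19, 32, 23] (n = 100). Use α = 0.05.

Expected: [25.0, 25.0, 25.0, 25.0]. χ² = 3.6. df = 3, critical = 7.815. Fail to reject H₀.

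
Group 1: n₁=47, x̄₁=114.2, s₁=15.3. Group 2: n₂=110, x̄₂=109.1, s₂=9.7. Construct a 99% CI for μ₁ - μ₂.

Difference = 5.1. SE = √(15.3²/47 + 9.7²/110) = 2.416. CI = (-1.12, 11.32)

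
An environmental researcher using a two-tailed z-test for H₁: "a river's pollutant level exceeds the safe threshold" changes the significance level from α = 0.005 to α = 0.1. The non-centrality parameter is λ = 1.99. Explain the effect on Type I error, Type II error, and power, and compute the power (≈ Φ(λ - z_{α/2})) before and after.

Increasing α from 0.005 to 0.1:
• Type I error rate increases (α is the Type I rate by definition).
• Critical value moves from z_{α/2} = 2.807 to 1.645, so power = Φ(λ - z_{α/2}) goes from Φ(1.99 - 2.807) = 0.207 to Φ(1.99 - 1.645) = 0.635.
• Type II error rate β = 1 - power therefore decreases (0.793 → 0.365).
Appropriate when false negatives are costly — here, allowing unsafe pollution to continue.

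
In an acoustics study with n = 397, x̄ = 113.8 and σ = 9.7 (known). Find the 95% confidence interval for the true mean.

CI = x̄ ± z*(σ/√n) = 113.8 ± 1.96(9.7/√397) = 113.8 ± 0.95 = (112.85, 114.75)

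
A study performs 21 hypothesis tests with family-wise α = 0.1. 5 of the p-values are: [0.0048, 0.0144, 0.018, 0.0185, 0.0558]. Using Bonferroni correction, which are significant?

Bonferroni α = 0.1/21 = 0.00476. None of the given p-values are significant.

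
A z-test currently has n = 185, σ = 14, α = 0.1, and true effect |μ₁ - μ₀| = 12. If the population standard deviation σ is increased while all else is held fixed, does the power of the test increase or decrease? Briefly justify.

Power decreases: a larger σ inflates the standard error σ/√n, pulling the sampling distribution under H₁ back toward the critical value.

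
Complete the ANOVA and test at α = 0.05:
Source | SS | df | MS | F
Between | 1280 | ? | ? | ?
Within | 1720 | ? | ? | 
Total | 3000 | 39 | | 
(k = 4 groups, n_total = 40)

df_between = 3, df_within = 36. MS_between = 426.67, MS_within = 47.78. F = 8.93, F_crit ≈ 2.866. Reject H₀.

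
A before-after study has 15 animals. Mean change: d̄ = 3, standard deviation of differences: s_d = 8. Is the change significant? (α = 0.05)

t = d̄/(s_d/√n) = 3/(8/√15) = 1.452. df = 14, critical t = ±2.145. Fail to reject H₀.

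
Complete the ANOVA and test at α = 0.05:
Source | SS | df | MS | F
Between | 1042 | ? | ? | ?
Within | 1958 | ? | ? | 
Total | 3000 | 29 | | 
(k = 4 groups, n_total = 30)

df_between = 3, df_within = 26. MS_between = 347.33, MS_within = 75.31. F = 4.612, F_crit ≈ 2.975. Reject H₀.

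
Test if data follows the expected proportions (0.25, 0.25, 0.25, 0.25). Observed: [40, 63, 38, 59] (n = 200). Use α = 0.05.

Expected: [50.0, 50.0, 50.0, 50.0]. χ² = 9.88. df = 3, critical = 7.815. Reject H₀.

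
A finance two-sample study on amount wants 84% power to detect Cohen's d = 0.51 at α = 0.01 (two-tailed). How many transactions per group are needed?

z_{α/2} = 2.576, z_β = Φ⁻¹(0.84) = 0.994. For medium effect (d = 0.51): n per group = 2(z_{α/2} + z_β)²/d² = 2(2.576 + 0.994)²/0.51² = 98.0 → 98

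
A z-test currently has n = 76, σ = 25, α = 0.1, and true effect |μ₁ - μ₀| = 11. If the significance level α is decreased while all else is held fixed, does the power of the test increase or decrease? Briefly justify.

Power decreases: a smaller α raises the critical value, so less of the H₁ sampling distribution falls in the rejection region.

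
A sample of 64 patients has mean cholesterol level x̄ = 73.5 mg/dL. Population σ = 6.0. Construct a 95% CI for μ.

CI = x̄ ± z*(σ/√n) = 73.5 ± 1.96(6.0/√64) = 73.5 ± 1.47 = (72.03, 74.97)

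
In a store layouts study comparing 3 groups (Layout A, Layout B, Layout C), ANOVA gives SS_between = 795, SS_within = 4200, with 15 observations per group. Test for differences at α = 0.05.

df_between = 2, df_within = 42. F = MS_between/MS_within = 397.5/100.0 = 3.975. F_crit ≈ 3.22. Reject H₀. At least one mean differs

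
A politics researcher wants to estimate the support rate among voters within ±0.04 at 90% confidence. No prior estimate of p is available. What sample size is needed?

Conservative approach: use p = 0.5 (maximizes p(1-p) = 0.25). n = z²(0.25)/E² = 1.645²×0.25/0.04² = 422.8 → n = 423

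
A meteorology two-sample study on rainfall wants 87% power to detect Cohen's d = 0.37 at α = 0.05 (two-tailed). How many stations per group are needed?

z_{α/2} = 1.96, z_β = Φ⁻¹(0.87) = 1.126. For small effect (d = 0.37): n per group = 2(z_{α/2} + z_β)²/d² = 2(1.96 + 1.126)²/0.37² = 139.1 → 140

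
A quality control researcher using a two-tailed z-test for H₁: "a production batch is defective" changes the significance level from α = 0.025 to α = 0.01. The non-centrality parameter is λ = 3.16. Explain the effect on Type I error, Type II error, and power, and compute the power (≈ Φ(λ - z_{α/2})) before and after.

Decreasing α from 0.025 to 0.01:
• Type I error rate decreases (α is the Type I rate by definition).
• Critical value moves from z_{α/2} = 2.241 to 2.576, so power = Φ(λ - z_{α/2}) goes from Φ(3.16 - 2.241) = 0.821 to Φ(3.16 - 2.576) = 0.72.
• Type II error rate β = 1 - power therefore increases (0.179 → 0.28).
Appropriate when false positives are costly — here, scrapping a good batch — wasted material and cost for no reason.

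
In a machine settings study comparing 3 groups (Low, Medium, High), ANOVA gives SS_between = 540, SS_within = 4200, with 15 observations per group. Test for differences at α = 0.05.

df_between = 2, df_within = 42. F = MS_between/MS_within = 270.0/100.0 = 2.7. F_crit ≈ 3.22. Fail to reject H₀.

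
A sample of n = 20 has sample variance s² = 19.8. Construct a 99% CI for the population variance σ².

df = 19. χ²_{0.005} = 38.582, χ²_{0.995} = 6.844. CI for σ² = ((n-1)s²/χ²_{α/2}, (n-1)s²/χ²_{1-α/2}) = (19·19.8/38.582, 19·19.8/6.844) = (9.75, 54.97)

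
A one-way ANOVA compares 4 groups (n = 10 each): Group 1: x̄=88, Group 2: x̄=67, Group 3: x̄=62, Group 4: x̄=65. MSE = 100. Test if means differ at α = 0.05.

Grand mean = 70.5. SS_between = 4210.0, MS_between = 1403.33. F = 14.033, F_crit ≈ 2.866. Reject H₀.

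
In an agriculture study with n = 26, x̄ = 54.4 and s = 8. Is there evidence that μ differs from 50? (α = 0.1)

t = (x̄ - μ₀)/(s/√n) = (54.4 - 50)/(8/√26) = 2.804. df = 25, critical t = ±1.708. Reject H₀.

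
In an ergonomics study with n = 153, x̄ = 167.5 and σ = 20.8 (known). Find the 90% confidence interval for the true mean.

CI = x̄ ± z*(σ/√n) = 167.5 ± 1.645(20.8/√153) = 167.5 ± 2.77 = (164.73, 170.27)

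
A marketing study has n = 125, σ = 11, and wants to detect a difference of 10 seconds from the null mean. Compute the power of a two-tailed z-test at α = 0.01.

SE = σ/√n = 11/√125 = 0.984. Non-centrality λ = d/SE = 10/0.984 = 10.164. Power ≈ Φ(λ - z_{α/2}) = Φ(10.164 - 2.576) = Φ(7.588) = 1.0.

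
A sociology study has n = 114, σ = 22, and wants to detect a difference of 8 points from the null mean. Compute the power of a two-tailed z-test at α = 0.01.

SE = σ/√n = 22/√114 = 2.06. Non-centrality λ = d/SE = 8/2.06 = 3.883. Power ≈ Φ(λ - z_{α/2}) = Φ(3.883 - 2.576) = Φ(1.307) = 0.904.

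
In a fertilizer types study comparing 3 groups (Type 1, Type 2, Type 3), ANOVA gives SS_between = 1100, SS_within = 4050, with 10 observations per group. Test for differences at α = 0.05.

df_between = 2, df_within = 27. F = MS_between/MS_within = 550.0/150.0 = 3.667. F_crit ≈ 3.354. Reject H₀. At least one mean differs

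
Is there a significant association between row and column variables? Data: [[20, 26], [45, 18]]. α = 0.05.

χ² = 8.628. df = 1, critical = 3.841. Reject H₀. Variables are dependent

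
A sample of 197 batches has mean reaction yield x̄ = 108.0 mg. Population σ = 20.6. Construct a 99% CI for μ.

CI = x̄ ± z*(σ/√n) = 108.0 ± 2.576(20.6/√197) = 108.0 ± 3.78 = (104.22, 111.78)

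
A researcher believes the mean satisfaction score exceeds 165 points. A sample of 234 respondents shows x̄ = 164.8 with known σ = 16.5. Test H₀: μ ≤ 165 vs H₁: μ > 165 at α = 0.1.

z = -0.185. Critical value: 1.28. Fail to reject H₀.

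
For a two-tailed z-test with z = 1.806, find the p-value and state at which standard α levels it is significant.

p = 2·P(Z > |1.806|) = 2·(1 - Φ(1.806)) ≈ 0.0709. Significant at α = 0.1.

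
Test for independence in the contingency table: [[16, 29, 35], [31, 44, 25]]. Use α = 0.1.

χ² = 7.405. df = 2, critical = 4.605. Reject H₀. Variables are dependent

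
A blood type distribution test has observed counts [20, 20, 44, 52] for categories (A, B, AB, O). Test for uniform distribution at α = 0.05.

Expected = 34 each. χ² = Σ(O-E)²/E = 24.0. df = 3, critical value = 7.815. Reject H₀.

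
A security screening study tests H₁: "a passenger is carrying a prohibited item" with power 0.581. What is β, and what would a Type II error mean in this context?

β = 1 - power = 1 - 0.581 = 0.419. A Type II error is failing to reject H₀ when H₀ is false (false negative) — here, failing to conclude that a passenger is carrying a prohibited item when in fact it is true. Consequence: letting a prohibited item through — security breach.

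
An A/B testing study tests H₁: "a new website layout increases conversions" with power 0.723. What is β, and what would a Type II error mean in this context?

β = 1 - power = 1 - 0.723 = 0.277. A Type II error is failing to reject H₀ when H₀ is false (false negative) — here, failing to conclude that a new website layout increases conversions when in fact it is true. Consequence: discarding a layout that would have improved conversions — lost revenue.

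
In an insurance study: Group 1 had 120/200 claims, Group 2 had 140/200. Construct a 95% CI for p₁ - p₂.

p̂₁ = 0.6, p̂₂ = 0.7. Difference = -0.1. CI = (-0.193, -0.007)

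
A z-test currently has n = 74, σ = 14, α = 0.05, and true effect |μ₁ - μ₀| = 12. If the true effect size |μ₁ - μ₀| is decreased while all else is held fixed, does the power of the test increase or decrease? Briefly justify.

Power decreases: a smaller true effect decreases the non-centrality λ = |μ₁ - μ₀|/(σ/√n).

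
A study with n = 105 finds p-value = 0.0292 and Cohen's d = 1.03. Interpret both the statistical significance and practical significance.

Statistically significant (p = 0.0292 < 0.05). Cohen's d = 1.03 indicates a large effect size. Both statistical and practical significance should be considered.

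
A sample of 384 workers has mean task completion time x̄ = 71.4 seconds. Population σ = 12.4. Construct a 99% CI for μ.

CI = x̄ ± z*(σ/√n) = 71.4 ± 2.576(12.4/√384) = 71.4 ± 1.63 = (69.77, 73.03)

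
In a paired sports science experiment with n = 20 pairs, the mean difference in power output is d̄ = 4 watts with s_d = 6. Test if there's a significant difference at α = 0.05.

t = d̄/(s_d/√n) = 4/(6/√20) = 2.981. df = 19, critical t = ±2.093. Reject H₀.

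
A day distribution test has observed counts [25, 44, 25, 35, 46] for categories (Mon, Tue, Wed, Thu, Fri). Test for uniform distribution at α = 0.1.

Expected = 35 each. χ² = Σ(O-E)²/E = 11.486. df = 4, critical value = 7.779. Reject H₀.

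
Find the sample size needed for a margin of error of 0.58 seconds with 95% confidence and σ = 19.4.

n = (z*σ/E)² = (1.96×19.4/0.58)² = 4297.9 → n = 4298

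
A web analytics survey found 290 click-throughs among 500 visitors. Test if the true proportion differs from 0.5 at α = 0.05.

p̂ = 0.58, p₀ = 0.5. z = (p̂ - p₀)/√(p₀(1-p₀)/n) = 3.578. Critical: ±1.96. Reject H₀.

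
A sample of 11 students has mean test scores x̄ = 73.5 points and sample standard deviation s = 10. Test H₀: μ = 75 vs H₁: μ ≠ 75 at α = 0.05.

t = (x̄ - μ₀)/(s/√n) = (73.5 - 75)/(10/√11) = -0.497. df = 10, critical t = ±2.228. Fail to reject H₀.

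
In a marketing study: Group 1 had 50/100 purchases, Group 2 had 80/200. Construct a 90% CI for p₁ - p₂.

p̂₁ = 0.5, p̂₂ = 0.4. Difference = 0.1. CI = (-0.0, 0.2)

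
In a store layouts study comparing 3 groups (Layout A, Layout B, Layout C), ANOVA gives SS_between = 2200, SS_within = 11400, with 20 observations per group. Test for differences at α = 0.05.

df_between = 2, df_within = 57. F = MS_between/MS_within = 1100.0/200.0 = 5.5. F_crit ≈ 3.159. Reject H₀. At least one mean differs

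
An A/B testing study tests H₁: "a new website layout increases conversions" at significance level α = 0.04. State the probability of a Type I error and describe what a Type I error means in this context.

P(Type I error) = α = 0.04. A Type I error is rejecting H₀ when H₀ is actually true (false positive) — here, concluding that a new website layout increases conversions when in fact this is not the case. Consequence: rolling out a layout that doesn't actually help — wasted engineering effort.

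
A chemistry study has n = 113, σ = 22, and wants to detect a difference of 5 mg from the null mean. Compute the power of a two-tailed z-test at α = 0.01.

SE = σ/√n = 22/√113 = 2.07. Non-centrality λ = d/SE = 5/2.07 = 2.416. Power ≈ Φ(λ - z_{α/2}) = Φ(2.416 - 2.576) = Φ(-0.16) = 0.436.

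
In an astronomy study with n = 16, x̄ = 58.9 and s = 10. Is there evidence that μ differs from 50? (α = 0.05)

t = (x̄ - μ₀)/(s/√n) = (58.9 - 50)/(10/√16) = 3.56. df = 15, critical t = ±2.131. Reject H₀.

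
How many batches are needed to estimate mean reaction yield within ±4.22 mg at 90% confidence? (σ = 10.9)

n = (z*σ/E)² = (1.645×10.9/4.22)² = 18.1 → n = 19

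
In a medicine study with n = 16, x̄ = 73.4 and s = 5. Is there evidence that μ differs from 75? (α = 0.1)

t = (x̄ - μ₀)/(s/√n) = (73.4 - 75)/(5/√16) = -1.28. df = 15, critical t = ±1.753. Fail to reject H₀.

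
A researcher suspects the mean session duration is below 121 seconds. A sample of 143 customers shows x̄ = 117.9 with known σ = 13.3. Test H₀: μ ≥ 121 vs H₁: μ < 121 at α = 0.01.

z = -2.787. Critical value: -2.33. Reject H₀.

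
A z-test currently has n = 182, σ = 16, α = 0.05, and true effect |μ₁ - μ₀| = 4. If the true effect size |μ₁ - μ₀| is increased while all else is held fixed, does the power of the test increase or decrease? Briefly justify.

Power increases: a larger true effect increases the non-centrality λ = |μ₁ - μ₀|/(σ/√n).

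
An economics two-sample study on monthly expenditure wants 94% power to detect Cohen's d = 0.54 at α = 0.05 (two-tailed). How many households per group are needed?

z_{α/2} = 1.96, z_β = Φ⁻¹(0.94) = 1.555. For medium effect (d = 0.54): n per group = 2(z_{α/2} + z_β)²/d² = 2(1.96 + 1.555)²/0.54² = 84.7 → 85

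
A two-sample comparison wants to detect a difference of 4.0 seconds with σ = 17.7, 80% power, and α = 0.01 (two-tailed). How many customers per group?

n per group = 2(z_α/2 + z_β)²σ²/d² = 2×(2.576 + 0.84)²×17.7²/4.0² = 457.0 → n = 457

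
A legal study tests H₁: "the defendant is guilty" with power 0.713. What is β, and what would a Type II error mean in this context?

β = 1 - power = 1 - 0.713 = 0.287. A Type II error is failing to reject H₀ when H₀ is false (false negative) — here, failing to conclude that the defendant is guilty when in fact it is true. Consequence: acquitting a guilty person.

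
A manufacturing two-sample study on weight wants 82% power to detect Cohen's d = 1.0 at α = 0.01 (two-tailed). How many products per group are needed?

z_{α/2} = 2.576, z_β = Φ⁻¹(0.82) = 0.915. For large effect (d = 1.0): n per group = 2(z_{α/2} + z_β)²/d² = 2(2.576 + 0.915)²/1.0² = 24.4 → 25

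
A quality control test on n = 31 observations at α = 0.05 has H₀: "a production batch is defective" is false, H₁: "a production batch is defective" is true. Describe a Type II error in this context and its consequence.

Type II error: failing to reject H₀ when it is false — concluding that a production batch is defective is not supported when in fact it is. Consequence: shipping a defective batch — faulty products reach customers.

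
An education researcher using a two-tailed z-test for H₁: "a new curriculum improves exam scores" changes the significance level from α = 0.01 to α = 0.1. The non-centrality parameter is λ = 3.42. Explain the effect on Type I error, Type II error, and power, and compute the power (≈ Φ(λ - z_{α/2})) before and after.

Increasing α from 0.01 to 0.1:
• Type I error rate increases (α is the Type I rate by definition).
• Critical value moves from z_{α/2} = 2.576 to 1.645, so power = Φ(λ - z_{α/2}) goes from Φ(3.42 - 2.576) = 0.801 to Φ(3.42 - 1.645) = 0.962.
• Type II error rate β = 1 - power therefore decreases (0.199 → 0.038).
Appropriate when false negatives are costly — here, keeping the old curriculum when the new one would have helped students.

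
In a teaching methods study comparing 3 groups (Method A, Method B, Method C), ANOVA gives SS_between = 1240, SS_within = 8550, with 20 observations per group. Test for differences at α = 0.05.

df_between = 2, df_within = 57. F = MS_between/MS_within = 620.0/150.0 = 4.133. F_crit ≈ 3.159. Reject H₀. At least one mean differs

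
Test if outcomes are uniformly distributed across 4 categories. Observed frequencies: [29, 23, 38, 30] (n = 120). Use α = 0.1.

Expected = 30 each. χ² = Σ(O-E)²/E = 3.8. df = 3, critical value = 6.251. Fail to reject H₀.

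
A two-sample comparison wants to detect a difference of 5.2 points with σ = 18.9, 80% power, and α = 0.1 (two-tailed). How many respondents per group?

n per group = 2(z_α/2 + z_β)²σ²/d² = 2×(1.645 + 0.84)²×18.9²/5.2² = 163.2 → n = 164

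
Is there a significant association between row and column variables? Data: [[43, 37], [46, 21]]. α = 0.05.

χ² = 3.392. df = 1, critical = 3.841. Fail to reject H₀. No evidence of dependence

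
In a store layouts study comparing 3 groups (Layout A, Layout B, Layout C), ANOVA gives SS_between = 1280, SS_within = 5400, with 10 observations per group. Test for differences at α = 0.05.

df_between = 2, df_within = 27. F = MS_between/MS_within = 640.0/200.0 = 3.2. F_crit ≈ 3.354. Fail to reject H₀.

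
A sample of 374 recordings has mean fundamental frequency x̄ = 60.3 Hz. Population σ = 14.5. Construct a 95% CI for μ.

CI = x̄ ± z*(σ/√n) = 60.3 ± 1.96(14.5/√374) = 60.3 ± 1.47 = (58.83, 61.77)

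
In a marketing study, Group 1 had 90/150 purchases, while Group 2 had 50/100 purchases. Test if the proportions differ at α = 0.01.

p̂₁ = 0.6, p̂₂ = 0.5, pooled p̂ = 0.56. z = 1.56. Critical: ±2.576. Fail to reject H₀.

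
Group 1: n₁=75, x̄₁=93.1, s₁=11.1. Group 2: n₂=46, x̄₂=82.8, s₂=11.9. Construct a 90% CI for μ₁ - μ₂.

Difference = 10.3. SE = √(11.1²/75 + 11.9²/46) = 2.173. CI = (6.73, 13.87)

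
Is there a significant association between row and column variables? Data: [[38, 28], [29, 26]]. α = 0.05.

χ² = 0.285. df = 1, critical = 3.841. Fail to reject H₀. No evidence of dependence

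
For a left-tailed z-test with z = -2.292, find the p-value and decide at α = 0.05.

p = P(Z < -2.292) = Φ(-2.292) ≈ 0.011. Since p < 0.05, reject H₀ (significant) at α = 0.05.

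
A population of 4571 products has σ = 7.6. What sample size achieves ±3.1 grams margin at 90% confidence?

Without FPC: n₀ = (1.645×7.6/3.1)² = 16.264. With FPC: n = n₀N/(n₀+N-1) = 16.2 → n = 17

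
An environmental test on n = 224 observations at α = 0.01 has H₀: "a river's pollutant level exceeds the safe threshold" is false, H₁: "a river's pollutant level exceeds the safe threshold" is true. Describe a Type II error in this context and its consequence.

Type II error: failing to reject H₀ when it is false — concluding that a river's pollutant level exceeds the safe threshold is not supported when in fact it is. Consequence: allowing unsafe pollution to continue.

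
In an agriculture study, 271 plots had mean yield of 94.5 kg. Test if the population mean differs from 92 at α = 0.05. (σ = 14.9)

z = (x̄ - μ₀)/(σ/√n) = (94.5 - 92)/(14.9/√271) = 2.762. Critical value: ±1.96. Since |2.762| > 1.96, Reject H₀.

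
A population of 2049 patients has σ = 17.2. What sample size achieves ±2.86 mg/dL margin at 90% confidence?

Without FPC: n₀ = (1.645×17.2/2.86)² = 97.872. With FPC: n = n₀N/(n₀+N-1) = 93.5 → n = 94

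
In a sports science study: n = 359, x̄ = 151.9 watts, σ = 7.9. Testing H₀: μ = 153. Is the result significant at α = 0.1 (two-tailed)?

z = (151.9 - 153)/(7.9/√359) = -2.638. Since |z| > 1.645, significant at α = 0.1.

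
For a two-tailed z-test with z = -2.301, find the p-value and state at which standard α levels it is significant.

p = 2·P(Z > |-2.301|) = 2·(1 - Φ(2.301)) ≈ 0.0214. Significant at α = 0.1; Significant at α = 0.05.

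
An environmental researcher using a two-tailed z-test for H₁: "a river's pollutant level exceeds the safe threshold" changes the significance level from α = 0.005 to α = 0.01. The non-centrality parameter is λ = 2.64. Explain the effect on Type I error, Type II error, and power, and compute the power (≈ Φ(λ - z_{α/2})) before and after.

Increasing α from 0.005 to 0.01:
• Type I error rate increases (α is the Type I rate by definition).
• Critical value moves from z_{α/2} = 2.807 to 2.576, so power = Φ(λ - z_{α/2}) goes from Φ(2.64 - 2.807) = 0.434 to Φ(2.64 - 2.576) = 0.526.
• Type II error rate β = 1 - power therefore decreases (0.566 → 0.474).
Appropriate when false negatives are costly — here, allowing unsafe pollution to continue.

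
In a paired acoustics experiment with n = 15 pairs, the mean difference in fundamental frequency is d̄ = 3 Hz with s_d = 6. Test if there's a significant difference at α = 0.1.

t = d̄/(s_d/√n) = 3/(6/√15) = 1.936. df = 14, critical t = ±1.761. Reject H₀.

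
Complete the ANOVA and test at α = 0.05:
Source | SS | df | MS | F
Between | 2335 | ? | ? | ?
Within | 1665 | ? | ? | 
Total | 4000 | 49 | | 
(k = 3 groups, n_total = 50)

df_between = 2, df_within = 47. MS_between = 1167.5, MS_within = 35.43. F = 32.956, F_crit ≈ 3.195. Reject H₀.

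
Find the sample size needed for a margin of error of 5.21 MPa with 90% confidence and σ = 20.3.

n = (z*σ/E)² = (1.645×20.3/5.21)² = 41.1 → n = 42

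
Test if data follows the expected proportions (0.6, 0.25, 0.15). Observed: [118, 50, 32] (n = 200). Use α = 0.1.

Expected: [120.0, 50.0, 30.0]. χ² = 0.167. df = 2, critical = 4.605. Fail to reject H₀.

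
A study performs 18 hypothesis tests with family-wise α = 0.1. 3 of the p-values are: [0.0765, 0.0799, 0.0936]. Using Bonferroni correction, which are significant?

Bonferroni α = 0.1/18 = 0.00556. None of the given p-values are significant.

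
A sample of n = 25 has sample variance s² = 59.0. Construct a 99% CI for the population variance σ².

df = 24. χ²_{0.005} = 45.559, χ²_{0.995} = 9.886. CI for σ² = ((n-1)s²/χ²_{α/2}, (n-1)s²/χ²_{1-α/2}) = (24·59.0/45.559, 24·59.0/9.886) = (31.08, 143.23)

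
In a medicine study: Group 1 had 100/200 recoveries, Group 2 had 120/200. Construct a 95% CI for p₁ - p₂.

p̂₁ = 0.5, p̂₂ = 0.6. Difference = -0.1. CI = (-0.197, -0.003)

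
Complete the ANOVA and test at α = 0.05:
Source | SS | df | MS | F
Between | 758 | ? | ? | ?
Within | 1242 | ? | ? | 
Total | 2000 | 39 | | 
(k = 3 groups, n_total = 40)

df_between = 2, df_within = 37. MS_between = 379.0, MS_within = 33.57. F = 11.291, F_crit ≈ 3.252. Reject H₀.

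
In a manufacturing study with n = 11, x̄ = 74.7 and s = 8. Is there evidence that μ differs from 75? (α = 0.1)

t = (x̄ - μ₀)/(s/√n) = (74.7 - 75)/(8/√11) = -0.124. df = 10, critical t = ±1.812. Fail to reject H₀.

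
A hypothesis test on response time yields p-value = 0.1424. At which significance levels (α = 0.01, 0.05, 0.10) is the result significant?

p = 0.1424. Not significant at any of the given levels.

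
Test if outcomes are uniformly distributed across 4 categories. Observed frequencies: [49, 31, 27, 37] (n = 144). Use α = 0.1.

Expected = 36 each. χ² = Σ(O-E)²/E = 7.667. df = 3, critical value = 6.251. Reject H₀.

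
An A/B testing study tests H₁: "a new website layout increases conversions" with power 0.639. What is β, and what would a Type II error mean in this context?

β = 1 - power = 1 - 0.639 = 0.361. A Type II error is failing to reject H₀ when H₀ is false (false negative) — here, failing to conclude that a new website layout increases conversions when in fact it is true. Consequence: discarding a layout that would have improved conversions — lost revenue.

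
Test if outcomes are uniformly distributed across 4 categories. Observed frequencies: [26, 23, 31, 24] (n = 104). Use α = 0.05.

Expected = 26 each. χ² = Σ(O-E)²/E = 1.462. df = 3, critical value = 7.815. Fail to reject H₀.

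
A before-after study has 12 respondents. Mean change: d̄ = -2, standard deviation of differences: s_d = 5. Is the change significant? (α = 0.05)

t = d̄/(s_d/√n) = -2/(5/√12) = -1.386. df = 11, critical t = ±2.201. Fail to reject H₀.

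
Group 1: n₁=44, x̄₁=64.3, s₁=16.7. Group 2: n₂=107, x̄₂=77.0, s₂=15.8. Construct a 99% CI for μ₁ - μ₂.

Difference = -12.7. SE = √(16.7²/44 + 15.8²/107) = 2.945. CI = (-20.29, -5.11)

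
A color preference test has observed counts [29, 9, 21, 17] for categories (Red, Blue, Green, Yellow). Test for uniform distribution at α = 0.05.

Expected = 19 each. χ² = Σ(O-E)²/E = 10.947. df = 3, critical value = 7.815. Reject H₀.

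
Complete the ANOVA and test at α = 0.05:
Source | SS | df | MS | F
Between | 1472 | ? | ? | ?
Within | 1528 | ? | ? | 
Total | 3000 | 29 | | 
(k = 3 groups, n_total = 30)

df_between = 2, df_within = 27. MS_between = 736.0, MS_within = 56.59. F = 13.005, F_crit ≈ 3.354. Reject H₀.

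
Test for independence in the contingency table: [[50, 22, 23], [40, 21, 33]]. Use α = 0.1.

χ² = 2.915. df = 2, critical = 4.605. Fail to reject H₀. No evidence of dependence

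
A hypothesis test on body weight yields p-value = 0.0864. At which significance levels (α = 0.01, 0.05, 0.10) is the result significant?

p = 0.0864. Significant at: α = 0.1.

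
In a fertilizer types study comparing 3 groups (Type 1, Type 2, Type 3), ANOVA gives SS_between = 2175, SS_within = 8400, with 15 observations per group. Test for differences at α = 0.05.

df_between = 2, df_within = 42. F = MS_between/MS_within = 1087.5/200.0 = 5.438. F_crit ≈ 3.22. Reject H₀. At least one mean differs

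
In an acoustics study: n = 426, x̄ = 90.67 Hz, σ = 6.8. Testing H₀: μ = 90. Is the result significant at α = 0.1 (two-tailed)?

z = (90.67 - 90)/(6.8/√426) = 2.034. Since |z| > 1.645, significant at α = 0.1.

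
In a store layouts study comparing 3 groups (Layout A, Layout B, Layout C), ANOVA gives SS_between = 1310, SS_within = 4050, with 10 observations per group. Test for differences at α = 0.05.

df_between = 2, df_within = 27. F = MS_between/MS_within = 655.0/150.0 = 4.367. F_crit ≈ 3.354. Reject H₀. At least one mean differs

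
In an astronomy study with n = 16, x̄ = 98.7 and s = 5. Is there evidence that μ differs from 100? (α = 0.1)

t = (x̄ - μ₀)/(s/√n) = (98.7 - 100)/(5/√16) = -1.04. df = 15, critical t = ±1.753. Fail to reject H₀.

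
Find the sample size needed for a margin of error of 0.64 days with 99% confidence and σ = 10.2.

n = (z*σ/E)² = (2.576×10.2/0.64)² = 1685.5 → n = 1686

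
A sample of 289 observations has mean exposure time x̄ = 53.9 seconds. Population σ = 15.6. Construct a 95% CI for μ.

CI = x̄ ± z*(σ/√n) = 53.9 ± 1.96(15.6/√289) = 53.9 ± 1.8 = (52.1, 55.7)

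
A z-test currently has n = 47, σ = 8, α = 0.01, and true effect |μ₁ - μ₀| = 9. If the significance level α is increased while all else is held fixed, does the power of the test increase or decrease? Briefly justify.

Power increases: a larger α lowers the critical value, so more of the H₁ sampling distribution falls in the rejection region.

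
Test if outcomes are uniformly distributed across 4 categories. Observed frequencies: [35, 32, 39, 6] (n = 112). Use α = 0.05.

Expected = 28 each. χ² = Σ(O-E)²/E = 23.929. df = 3, critical value = 7.815. Reject H₀.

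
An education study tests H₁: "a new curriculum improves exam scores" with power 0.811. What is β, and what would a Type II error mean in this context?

β = 1 - power = 1 - 0.811 = 0.189. A Type II error is failing to reject H₀ when H₀ is false (false negative) — here, failing to conclude that a new curriculum improves exam scores when in fact it is true. Consequence: keeping the old curriculum when the new one would have helped students.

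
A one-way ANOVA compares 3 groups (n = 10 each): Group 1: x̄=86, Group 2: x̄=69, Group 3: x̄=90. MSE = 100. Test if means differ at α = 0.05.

Grand mean = 81.67. SS_between = 2486.67, MS_between = 1243.33. F = 12.433, F_crit ≈ 3.354. Reject H₀.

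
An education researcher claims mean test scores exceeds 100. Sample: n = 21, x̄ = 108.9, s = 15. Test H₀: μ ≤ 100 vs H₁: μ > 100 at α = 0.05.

t = (108.9 - 100)/(15/√21) = 2.719, df = 20. Critical t = 1.725. Reject H₀.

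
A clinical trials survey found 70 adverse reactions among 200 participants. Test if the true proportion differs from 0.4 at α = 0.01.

p̂ = 0.35, p₀ = 0.4. z = (p̂ - p₀)/√(p₀(1-p₀)/n) = -1.443. Critical: ±2.576. Fail to reject H₀.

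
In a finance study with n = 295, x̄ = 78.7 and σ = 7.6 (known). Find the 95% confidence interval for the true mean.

CI = x̄ ± z*(σ/√n) = 78.7 ± 1.96(7.6/√295) = 78.7 ± 0.87 = (77.83, 79.57)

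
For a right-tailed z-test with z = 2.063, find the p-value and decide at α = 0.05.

p = P(Z > 2.063) = 1 - Φ(2.063) ≈ 0.0196. Since p < 0.05, reject H₀ (significant) at α = 0.05.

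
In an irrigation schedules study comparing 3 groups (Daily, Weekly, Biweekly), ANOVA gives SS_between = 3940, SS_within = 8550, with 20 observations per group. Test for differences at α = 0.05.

df_between = 2, df_within = 57. F = MS_between/MS_within = 1970.0/150.0 = 13.133. F_crit ≈ 3.159. Reject H₀. At least one mean differs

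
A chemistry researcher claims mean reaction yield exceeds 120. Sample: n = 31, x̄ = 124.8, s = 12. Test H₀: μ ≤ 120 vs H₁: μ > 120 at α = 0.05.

t = (124.8 - 120)/(12/√31) = 2.227, df = 30. Critical t = 1.697. Reject H₀.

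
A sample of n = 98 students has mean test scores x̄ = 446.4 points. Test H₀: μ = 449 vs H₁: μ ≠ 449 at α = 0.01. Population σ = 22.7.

z = (x̄ - μ₀)/(σ/√n) = (446.4 - 449)/(22.7/√98) = -1.134. Critical value: ±2.576. Since |-1.134| ≤ 2.576, Fail to reject H₀.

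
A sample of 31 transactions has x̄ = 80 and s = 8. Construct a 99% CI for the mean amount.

CI = x̄ ± t*(s/√n) = 80 ± 2.75(8/√31) = (76.05, 83.95)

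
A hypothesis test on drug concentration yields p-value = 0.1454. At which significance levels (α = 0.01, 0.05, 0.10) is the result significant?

p = 0.1454. Not significant at any of the given levels.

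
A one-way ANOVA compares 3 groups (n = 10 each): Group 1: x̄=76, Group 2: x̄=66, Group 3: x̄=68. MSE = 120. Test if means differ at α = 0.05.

Grand mean = 70.0. SS_between = 560.0, MS_between = 280.0. F = 2.333, F_crit ≈ 3.354. Fail to reject H₀.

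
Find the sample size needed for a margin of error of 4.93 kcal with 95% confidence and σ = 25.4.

n = (z*σ/E)² = (1.96×25.4/4.93)² = 102.0 → n = 102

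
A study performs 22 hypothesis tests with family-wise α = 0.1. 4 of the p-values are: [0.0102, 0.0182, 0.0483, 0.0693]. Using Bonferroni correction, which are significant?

Bonferroni α = 0.1/22 = 0.00455. None of the given p-values are significant.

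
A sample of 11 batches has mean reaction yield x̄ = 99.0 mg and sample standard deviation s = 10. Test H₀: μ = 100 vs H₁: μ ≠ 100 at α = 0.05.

t = (x̄ - μ₀)/(s/√n) = (99.0 - 100)/(10/√11) = -0.332. df = 10, critical t = ±2.228. Fail to reject H₀.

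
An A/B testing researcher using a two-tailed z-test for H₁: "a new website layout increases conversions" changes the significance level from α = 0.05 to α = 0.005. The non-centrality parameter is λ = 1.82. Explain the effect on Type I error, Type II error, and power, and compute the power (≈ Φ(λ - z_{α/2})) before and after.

Decreasing α from 0.05 to 0.005:
• Type I error rate decreases (α is the Type I rate by definition).
• Critical value moves from z_{α/2} = 1.96 to 2.807, so power = Φ(λ - z_{α/2}) goes from Φ(1.82 - 1.96) = 0.444 to Φ(1.82 - 2.807) = 0.162.
• Type II error rate β = 1 - power therefore increases (0.556 → 0.838).
Appropriate when false positives are costly — here, rolling out a layout that doesn't actually help — wasted engineering effort.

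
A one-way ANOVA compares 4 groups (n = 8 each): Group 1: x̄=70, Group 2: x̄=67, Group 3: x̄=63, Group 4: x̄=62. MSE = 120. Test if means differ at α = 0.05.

Grand mean = 65.5. SS_between = 328.0, MS_between = 109.33. F = 0.911, F_crit ≈ 2.947. Fail to reject H₀.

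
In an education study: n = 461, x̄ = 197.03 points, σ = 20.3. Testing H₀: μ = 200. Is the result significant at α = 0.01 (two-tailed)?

z = (197.03 - 200)/(20.3/√461) = -3.141. Since |z| > 2.576, significant at α = 0.01.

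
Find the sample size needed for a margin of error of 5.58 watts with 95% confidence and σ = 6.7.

n = (z*σ/E)² = (1.96×6.7/5.58)² = 5.5 → n = 6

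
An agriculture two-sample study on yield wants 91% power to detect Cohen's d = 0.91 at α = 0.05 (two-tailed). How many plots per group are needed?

z_{α/2} = 1.96, z_β = Φ⁻¹(0.91) = 1.341. For large effect (d = 0.91): n per group = 2(z_{α/2} + z_β)²/d² = 2(1.96 + 1.341)²/0.91² = 26.3 → 27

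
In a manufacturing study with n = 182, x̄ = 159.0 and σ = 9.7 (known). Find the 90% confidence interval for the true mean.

CI = x̄ ± z*(σ/√n) = 159.0 ± 1.645(9.7/√182) = 159.0 ± 1.18 = (157.82, 160.18)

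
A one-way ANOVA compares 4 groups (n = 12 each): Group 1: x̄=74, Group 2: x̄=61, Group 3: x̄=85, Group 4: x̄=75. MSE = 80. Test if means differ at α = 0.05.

Grand mean = 73.75. SS_between = 3489.0, MS_between = 1163.0. F = 14.537, F_crit ≈ 2.816. Reject H₀.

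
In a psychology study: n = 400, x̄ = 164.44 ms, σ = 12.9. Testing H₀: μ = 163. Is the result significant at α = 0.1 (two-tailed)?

z = (164.44 - 163)/(12.9/√400) = 2.233. Since |z| > 1.645, significant at α = 0.1.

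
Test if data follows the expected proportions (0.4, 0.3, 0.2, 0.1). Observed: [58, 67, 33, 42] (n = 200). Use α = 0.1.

Expected: [80.0, 60.0, 40.0, 20.0]. χ² = 32.292. df = 3, critical = 6.251. Reject H₀.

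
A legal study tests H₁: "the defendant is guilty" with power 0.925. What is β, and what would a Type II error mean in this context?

β = 1 - power = 1 - 0.925 = 0.075. A Type II error is failing to reject H₀ when H₀ is false (false negative) — here, failing to conclude that the defendant is guilty when in fact it is true. Consequence: acquitting a guilty person.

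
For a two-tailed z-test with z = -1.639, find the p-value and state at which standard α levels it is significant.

p = 2·P(Z > |-1.639|) = 2·(1 - Φ(1.639)) ≈ 0.1012. Not significant at any standard level.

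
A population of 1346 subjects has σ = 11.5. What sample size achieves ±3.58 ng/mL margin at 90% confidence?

Without FPC: n₀ = (1.645×11.5/3.58)² = 27.923. With FPC: n = n₀N/(n₀+N-1) = 27.4 → n = 28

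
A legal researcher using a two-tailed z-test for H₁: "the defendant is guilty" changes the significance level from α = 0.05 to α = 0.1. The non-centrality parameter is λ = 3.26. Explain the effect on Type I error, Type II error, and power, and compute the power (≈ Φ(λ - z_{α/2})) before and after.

Increasing α from 0.05 to 0.1:
• Type I error rate increases (α is the Type I rate by definition).
• Critical value moves from z_{α/2} = 1.96 to 1.645, so power = Φ(λ - z_{α/2}) goes from Φ(3.26 - 1.96) = 0.903 to Φ(3.26 - 1.645) = 0.947.
• Type II error rate β = 1 - power therefore decreases (0.097 → 0.053).
Appropriate when false negatives are costly — here, acquitting a guilty person.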